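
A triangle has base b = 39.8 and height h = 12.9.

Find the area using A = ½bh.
A = ½·b·h = ½·39.8·12.9 = ½·513.42 = 256.71

Area = 256.71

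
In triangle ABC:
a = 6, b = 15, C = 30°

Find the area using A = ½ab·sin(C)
A = ½·a·b·sin(C) = ½·6·15·sin(30°)
sin(30°) ≈ 0.5
A ≈ ½·90·0.5 = 45·0.5 ≈ 22.5

Area = 22.5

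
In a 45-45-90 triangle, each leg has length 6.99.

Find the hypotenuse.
In a 45-45-90 triangle the sides are in ratio 1 : 1 : √2, so hypotenuse = leg·√2.
Hypotenuse = 6.99·√2 ≈ 6.99·1.41421 ≈ 9.88535

Hypotenuse = 6.99√2 = 9.885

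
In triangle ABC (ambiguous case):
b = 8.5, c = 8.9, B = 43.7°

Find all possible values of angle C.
b/sin(B) = c/sin(C)  ⇒  sin(C) = c·sin(B)/b = 8.9·sin(43.7°)/8.5
sin(43.7°) ≈ 0.690882
sin(C) ≈ 8.9·0.690882/8.5 ≈ 6.14885/8.5 ≈ 0.723395
Candidate 1: C₁ = arcsin(0.723395) ≈ 46.3355°  →  A = 180° − 43.7° − 46.3355° ≈ 89.9645° > 0, valid
Candidate 2: C₂ = 180° − C₁ ≈ 133.665°  →  A = 180° − 43.7° − 133.665° ≈ 2.63545° > 0, valid

C = 46.34° or C = 133.7° (two solutions)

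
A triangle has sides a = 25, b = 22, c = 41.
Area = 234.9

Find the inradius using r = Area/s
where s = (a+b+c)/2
s = (25 + 22 + 41)/2 = 88/2 = 44
r = Area/s = 234.9/44 ≈ 5.33864

r = 5.339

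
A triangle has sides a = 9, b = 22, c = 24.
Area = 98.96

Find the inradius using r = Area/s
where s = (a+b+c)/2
s = (9 + 22 + 24)/2 = 55/2 = 27.5
r = Area/s = 98.96/27.5 ≈ 3.59855

r = 3.599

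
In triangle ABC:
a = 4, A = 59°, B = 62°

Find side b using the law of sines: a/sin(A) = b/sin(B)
a/sin(A) = b/sin(B)  ⇒  b = a·sin(B)/sin(A) = 4·sin(62°)/sin(59°)
sin(62°) ≈ 0.882948, sin(59°) ≈ 0.857167
b ≈ 4·0.882948/0.857167 ≈ 3.53179/0.857167 ≈ 4.1203

b = 4.12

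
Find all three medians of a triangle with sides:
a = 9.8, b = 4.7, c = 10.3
Median formula: m_a = ½√(2b² + 2c² − a²) (and cyclically). a² = 96.04, b² = 22.09, c² = 106.09.
m_a = ½√(2·22.09 + 2·106.09 − 96.04) = ½√160.32 ≈ ½·12.6618 ≈ 6.33088
m_b = ½√(2·96.04 + 2·106.09 − 22.09) = ½√382.17 ≈ ½·19.5492 ≈ 9.77458
m_c = ½√(2·96.04 + 2·22.09 − 106.09) = ½√130.17 ≈ ½·11.4092 ≈ 5.7046

m_a = 6.331, m_b = 9.775, m_c = 5.705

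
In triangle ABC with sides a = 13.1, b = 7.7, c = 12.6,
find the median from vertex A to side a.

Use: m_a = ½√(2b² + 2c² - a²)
m_a = ½√(2·7.7² + 2·12.6² − 13.1²) = ½√(2·59.29 + 2·158.76 − 171.61) = ½√(118.58 + 317.52 − 171.61) = ½√264.49
√264.49 ≈ 16.2631, so m_a ≈ 8.13157

m_a = 8.132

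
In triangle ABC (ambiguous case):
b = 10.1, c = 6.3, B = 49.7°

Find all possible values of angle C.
b/sin(B) = c/sin(C)  ⇒  sin(C) = c·sin(B)/b = 6.3·sin(49.7°)/10.1
sin(49.7°) ≈ 0.762668
sin(C) ≈ 6.3·0.762668/10.1 ≈ 4.80481/10.1 ≈ 0.475724
Candidate 1: C₁ = arcsin(0.475724) ≈ 28.4065°  →  A = 180° − 49.7° − 28.4065° ≈ 101.894° > 0, valid
Candidate 2: C₂ = 180° − C₁ ≈ 151.594°  →  A = 180° − 49.7° − 151.594° ≈ -21.2935° ≤ 0, not a valid triangle

C = 28.41° (one solution)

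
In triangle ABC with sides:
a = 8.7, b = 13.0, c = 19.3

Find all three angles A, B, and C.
Law of cosines for each angle (a² = 75.69, b² = 169, c² = 372.49):
cos(A) = (b² + c² − a²)/(2bc) = (169 + 372.49 − 75.69)/(2·13.0·19.3) = 465.8/501.8 ≈ 0.928258  ⇒  A ≈ 21.8351°
cos(B) = (a² + c² − b²)/(2ac) = (75.69 + 372.49 − 169)/(2·8.7·19.3) = 279.18/335.82 ≈ 0.831338  ⇒  B ≈ 33.7635°
cos(C) = (a² + b² − c²)/(2ab) = (75.69 + 169 − 372.49)/(2·8.7·13.0) = -127.8/226.2 ≈ -0.564987  ⇒  C ≈ 124.401°
Check: A + B + C ≈ 180°

A = 21.84°, B = 33.76°, C = 124.4°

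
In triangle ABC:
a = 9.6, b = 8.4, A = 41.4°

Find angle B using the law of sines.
a/sin(A) = b/sin(B)  ⇒  sin(B) = b·sin(A)/a = 8.4·sin(41.4°)/9.6
sin(41.4°) ≈ 0.661312
sin(B) ≈ 8.4·0.661312/9.6 ≈ 5.55502/9.6 ≈ 0.578648
B = arcsin(0.578648) ≈ 35.3555°
(Since b ≤ a we need B ≤ A, so the obtuse alternative 180° − 35.3555° ≈ 144.645° is rejected.)

B = 35.36°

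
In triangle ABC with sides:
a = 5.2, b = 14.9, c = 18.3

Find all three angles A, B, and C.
Law of cosines for each angle (a² = 27.04, b² = 222.01, c² = 334.89):
cos(A) = (b² + c² − a²)/(2bc) = (222.01 + 334.89 − 27.04)/(2·14.9·18.3) = 529.86/545.34 ≈ 0.971614  ⇒  A ≈ 13.6843°
cos(B) = (a² + c² − b²)/(2ac) = (27.04 + 334.89 − 222.01)/(2·5.2·18.3) = 139.92/190.32 ≈ 0.735183  ⇒  B ≈ 42.6773°
cos(C) = (a² + b² − c²)/(2ab) = (27.04 + 222.01 − 334.89)/(2·5.2·14.9) = -85.84/154.96 ≈ -0.553949  ⇒  C ≈ 123.638°
Check: A + B + C ≈ 180°

A = 13.68°, B = 42.68°, C = 123.6°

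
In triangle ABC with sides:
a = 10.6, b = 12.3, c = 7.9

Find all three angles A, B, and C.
Law of cosines for each angle (a² = 112.36, b² = 151.29, c² = 62.41):
cos(A) = (b² + c² − a²)/(2bc) = (151.29 + 62.41 − 112.36)/(2·12.3·7.9) = 101.34/194.34 ≈ 0.521457  ⇒  A ≈ 58.5699°
cos(B) = (a² + c² − b²)/(2ac) = (112.36 + 62.41 − 151.29)/(2·10.6·7.9) = 23.48/167.48 ≈ 0.140196  ⇒  B ≈ 81.9408°
cos(C) = (a² + b² − c²)/(2ab) = (112.36 + 151.29 − 62.41)/(2·10.6·12.3) = 201.24/260.76 ≈ 0.771744  ⇒  C ≈ 39.4892°
Check: A + B + C ≈ 180°

A = 58.57°, B = 81.94°, C = 39.49°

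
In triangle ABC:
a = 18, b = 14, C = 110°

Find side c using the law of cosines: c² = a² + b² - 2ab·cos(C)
c² = 18² + 14² − 2·18·14·cos(110°)
cos(110°) ≈ -0.34202
c² ≈ 324 + 196 − 504·(-0.34202) ≈ 520 + 172.378 ≈ 692.378
c ≈ √692.378 ≈ 26.3131

c = 26.31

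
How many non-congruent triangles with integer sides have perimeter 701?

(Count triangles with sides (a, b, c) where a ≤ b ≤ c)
Let a ≤ b ≤ c with a + b + c = 701. The only binding inequality is a + b > c, i.e. 701 − c > c, so c < 701/2; and c ≥ 701/3 since c is the largest side.
So 234 ≤ c ≤ 350. For each c, b runs from ⌈(701 − c)/2⌉ up to c (then a = 701 − b − c satisfies 1 ≤ a ≤ b automatically), giving c − ⌈(701 − c)/2⌉ + 1 choices.
Summing over c: 1 + 3 + 4 + 6 + … + 174 + 175  (117 terms, c = 234, …, 350) = 10325
Check (closed form: nearest integer to p²/48 for even p, (p+3)²/48 for odd p): (701+3)²/48 = 704²/48 = 495616/48 ≈ 10325.33 → 10325

10325 triangles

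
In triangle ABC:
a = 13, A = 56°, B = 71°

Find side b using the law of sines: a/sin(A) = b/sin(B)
a/sin(A) = b/sin(B)  ⇒  b = a·sin(B)/sin(A) = 13·sin(71°)/sin(56°)
sin(71°) ≈ 0.945519, sin(56°) ≈ 0.829038
b ≈ 13·0.945519/0.829038 ≈ 12.2917/0.829038 ≈ 14.8265

b = 14.83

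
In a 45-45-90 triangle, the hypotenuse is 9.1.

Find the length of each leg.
In a 45-45-90 triangle hypotenuse = leg·√2, so leg = hypotenuse/√2.
Leg = 9.1/√2 ≈ 9.1/1.41421 ≈ 6.43467

Each leg = 6.435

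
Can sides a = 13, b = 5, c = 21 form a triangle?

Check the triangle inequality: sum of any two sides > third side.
a + b vs c: 13 + 5 = 18 ≤ 21  ✗
a + c vs b: 13 + 21 = 34 > 5  ✓
b + c vs a: 5 + 21 = 26 > 13  ✓

No: 13 + 5 = 18 is not > 21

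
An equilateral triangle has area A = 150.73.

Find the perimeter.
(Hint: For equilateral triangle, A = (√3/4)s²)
A = (√3/4)s²  ⇒  s² = 4A/√3 = 4·150.73/√3 = 602.92/1.73205 ≈ 348.096
s ≈ √348.096 ≈ 18.6573
Perimeter = 3s ≈ 3·18.6573 ≈ 55.972

Perimeter = 55.97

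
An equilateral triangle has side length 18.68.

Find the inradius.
r = Area/s with s the semi-perimeter.
Area = (√3/4)·18.68² = (√3/4)·348.9424 ≈ 0.433013·348.9424 ≈ 151.096
s = 3·18.68/2 = 28.02
r ≈ 151.096/28.02 ≈ 5.39245
(Equivalently r = side/(2√3) = 18.68/3.4641 ≈ 5.39245.)

r = 5.392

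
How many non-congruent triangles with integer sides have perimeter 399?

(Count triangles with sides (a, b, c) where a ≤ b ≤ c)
Let a ≤ b ≤ c with a + b + c = 399. The only binding inequality is a + b > c, i.e. 399 − c > c, so c < 399/2; and c ≥ 399/3 since c is the largest side.
So 133 ≤ c ≤ 199. For each c, b runs from ⌈(399 − c)/2⌉ up to c (then a = 399 − b − c satisfies 1 ≤ a ≤ b automatically), giving c − ⌈(399 − c)/2⌉ + 1 choices.
Summing over c: 1 + 2 + 4 + 5 + … + 98 + 100  (67 terms, c = 133, …, 199) = 3367
Check (closed form: nearest integer to p²/48 for even p, (p+3)²/48 for odd p): (399+3)²/48 = 402²/48 = 161604/48 ≈ 3366.75 → 3367

3367 triangles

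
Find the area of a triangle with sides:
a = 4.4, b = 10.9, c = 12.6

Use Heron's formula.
s = (4.4 + 10.9 + 12.6)/2 = 27.9/2 = 13.95
s − a = 9.55, s − b = 3.05, s − c = 1.35
s(s−a)(s−b)(s−c) = 13.95·9.55·3.05·1.35 ≈ 548.544
Area = √548.544 ≈ 23.421

Area = 23.42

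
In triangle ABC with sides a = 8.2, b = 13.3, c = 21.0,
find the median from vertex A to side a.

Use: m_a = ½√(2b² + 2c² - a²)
m_a = ½√(2·13.3² + 2·21.0² − 8.2²) = ½√(2·176.89 + 2·441 − 67.24) = ½√(353.78 + 882 − 67.24) = ½√1168.54
√1168.54 ≈ 34.1839, so m_a ≈ 17.092

m_a = 17.09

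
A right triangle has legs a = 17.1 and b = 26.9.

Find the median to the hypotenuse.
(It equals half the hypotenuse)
Hypotenuse c = √(a² + b²) = √(292.41 + 723.61) = √1016.02 ≈ 31.8751
Median to hypotenuse = c/2 ≈ 31.8751/2 ≈ 15.9375

Median = 15.94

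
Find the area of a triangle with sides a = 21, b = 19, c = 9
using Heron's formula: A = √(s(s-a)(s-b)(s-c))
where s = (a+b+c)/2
s = (21 + 19 + 9)/2 = 49/2 = 24.5
s − a = 3.5, s − b = 5.5, s − c = 15.5
s(s−a)(s−b)(s−c) = 24.5·3.5·5.5·15.5 = 7310.1875
Area = √7310.1875 ≈ 85.4996

s = 24.5, Area = 85.5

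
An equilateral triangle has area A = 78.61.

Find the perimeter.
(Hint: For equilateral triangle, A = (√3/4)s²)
A = (√3/4)s²  ⇒  s² = 4A/√3 = 4·78.61/√3 = 314.44/1.73205 ≈ 181.542
s ≈ √181.542 ≈ 13.4738
Perimeter = 3s ≈ 3·13.4738 ≈ 40.4213

Perimeter = 40.42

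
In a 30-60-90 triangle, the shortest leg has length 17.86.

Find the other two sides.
In a 30-60-90 triangle the sides are in ratio 1 : √3 : 2 (short leg : long leg : hypotenuse).
Long leg = 17.86·√3 ≈ 17.86·1.73205 ≈ 30.9344
Hypotenuse = 2·17.86 = 35.72

Long leg = 17.86√3 = 30.93, Hypotenuse = 35.72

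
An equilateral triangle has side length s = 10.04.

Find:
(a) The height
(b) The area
(a) The height splits the triangle into two 30-60-90 halves: h = s·√3/2 = 10.04·1.73205/2 ≈ 17.3898/2 ≈ 8.6949
(b) Area = (√3/4)·s² = (√3/4)·10.04² = (√3/4)·100.8016 ≈ 0.433013·100.8016 ≈ 43.6484

Height = 8.695, Area = 43.65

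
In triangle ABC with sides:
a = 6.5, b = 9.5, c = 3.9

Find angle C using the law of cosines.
c² = a² + b² − 2ab·cos(C)  ⇒  cos(C) = (a² + b² − c²)/(2ab)
cos(C) = (6.5² + 9.5² − 3.9²)/(2·6.5·9.5) = (42.25 + 90.25 − 15.21)/123.5 = 117.29/123.5 ≈ 0.949717
C = arccos(0.949717) ≈ 18.2468°

C = 18.25°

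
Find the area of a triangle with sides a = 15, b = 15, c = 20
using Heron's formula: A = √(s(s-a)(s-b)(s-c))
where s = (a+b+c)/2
s = (15 + 15 + 20)/2 = 50/2 = 25
s − a = 10, s − b = 10, s − c = 5
s(s−a)(s−b)(s−c) = 25·10·10·5 = 12500
Area = √12500 ≈ 111.803

s = 25.0, Area = 111.8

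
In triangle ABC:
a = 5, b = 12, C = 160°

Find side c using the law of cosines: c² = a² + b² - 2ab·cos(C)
c² = 5² + 12² − 2·5·12·cos(160°)
cos(160°) ≈ -0.939693
c² ≈ 25 + 144 − 120·(-0.939693) ≈ 169 + 112.763 ≈ 281.763
c ≈ √281.763 ≈ 16.7858

c = 16.79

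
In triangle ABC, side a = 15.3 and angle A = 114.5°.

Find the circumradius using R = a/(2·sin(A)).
R = a/(2·sin(A)) = 15.3/(2·sin(114.5°))
sin(114.5°) ≈ 0.909961
R ≈ 15.3/(2·0.909961) = 15.3/1.81992 ≈ 8.40695

R = 8.407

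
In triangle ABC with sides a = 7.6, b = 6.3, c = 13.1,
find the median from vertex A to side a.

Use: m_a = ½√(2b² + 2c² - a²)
m_a = ½√(2·6.3² + 2·13.1² − 7.6²) = ½√(2·39.69 + 2·171.61 − 57.76) = ½√(79.38 + 343.22 − 57.76) = ½√364.84
√364.84 ≈ 19.1008, so m_a ≈ 9.55039

m_a = 9.55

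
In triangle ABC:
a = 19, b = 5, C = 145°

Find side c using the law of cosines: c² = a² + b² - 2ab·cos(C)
c² = 19² + 5² − 2·19·5·cos(145°)
cos(145°) ≈ -0.819152
c² ≈ 361 + 25 − 190·(-0.819152) ≈ 386 + 155.639 ≈ 541.639
c ≈ √541.639 ≈ 23.2731

c = 23.27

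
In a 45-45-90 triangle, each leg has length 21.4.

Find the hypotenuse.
In a 45-45-90 triangle the sides are in ratio 1 : 1 : √2, so hypotenuse = leg·√2.
Hypotenuse = 21.4·√2 ≈ 21.4·1.41421 ≈ 30.2642

Hypotenuse = 21.4√2 = 30.26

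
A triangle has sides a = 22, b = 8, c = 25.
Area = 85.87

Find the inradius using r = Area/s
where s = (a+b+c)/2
s = (22 + 8 + 25)/2 = 55/2 = 27.5
r = Area/s = 85.87/27.5 ≈ 3.12255

r = 3.123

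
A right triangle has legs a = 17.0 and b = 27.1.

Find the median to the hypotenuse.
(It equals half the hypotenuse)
Hypotenuse c = √(a² + b²) = √(289 + 734.41) = √1023.41 ≈ 31.9908
Median to hypotenuse = c/2 ≈ 31.9908/2 ≈ 15.9954

Median = 16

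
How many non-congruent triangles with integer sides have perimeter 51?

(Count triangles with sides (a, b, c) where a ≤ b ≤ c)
Let a ≤ b ≤ c with a + b + c = 51. The only binding inequality is a + b > c, i.e. 51 − c > c, so c < 51/2; and c ≥ 51/3 since c is the largest side.
So 17 ≤ c ≤ 25. For each c, b runs from ⌈(51 − c)/2⌉ up to c (then a = 51 − b − c satisfies 1 ≤ a ≤ b automatically), giving c − ⌈(51 − c)/2⌉ + 1 choices.
Summing over c: 1 + 2 + 4 + 5 + 7 + 8 + 10 + 11 + 13 = 61
Check (closed form: nearest integer to p²/48 for even p, (p+3)²/48 for odd p): (51+3)²/48 = 54²/48 = 2916/48 ≈ 60.75 → 61

61 triangles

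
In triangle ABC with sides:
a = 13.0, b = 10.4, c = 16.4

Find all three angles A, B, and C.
Law of cosines for each angle (a² = 169, b² = 108.16, c² = 268.96):
cos(A) = (b² + c² − a²)/(2bc) = (108.16 + 268.96 − 169)/(2·10.4·16.4) = 208.12/341.12 ≈ 0.610108  ⇒  A ≈ 52.4027°
cos(B) = (a² + c² − b²)/(2ac) = (169 + 268.96 − 108.16)/(2·13.0·16.4) = 329.8/426.4 ≈ 0.773452  ⇒  B ≈ 39.3351°
cos(C) = (a² + b² − c²)/(2ab) = (169 + 108.16 − 268.96)/(2·13.0·10.4) = 8.2/270.4 ≈ 0.0303254  ⇒  C ≈ 88.2622°
Check: A + B + C ≈ 180°

A = 52.4°, B = 39.34°, C = 88.26°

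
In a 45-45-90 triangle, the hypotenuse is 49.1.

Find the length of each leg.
In a 45-45-90 triangle hypotenuse = leg·√2, so leg = hypotenuse/√2.
Leg = 49.1/√2 ≈ 49.1/1.41421 ≈ 34.7189

Each leg = 34.72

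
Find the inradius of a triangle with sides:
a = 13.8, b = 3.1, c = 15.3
r = Area/s where s is the semi-perimeter.
s = (13.8 + 3.1 + 15.3)/2 = 32.2/2 = 16.1
Area = √(s(s−a)(s−b)(s−c)) = √(16.1·2.3·13·0.8) ≈ √385.112 ≈ 19.6243
r ≈ 19.6243/16.1 ≈ 1.2189

r = 1.219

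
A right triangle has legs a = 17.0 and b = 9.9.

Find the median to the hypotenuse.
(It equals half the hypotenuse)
Hypotenuse c = √(a² + b²) = √(289 + 98.01) = √387.01 ≈ 19.6726
Median to hypotenuse = c/2 ≈ 19.6726/2 ≈ 9.83628

Median = 9.836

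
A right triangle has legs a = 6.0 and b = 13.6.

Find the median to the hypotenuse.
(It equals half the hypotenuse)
Hypotenuse c = √(a² + b²) = √(36 + 184.96) = √220.96 ≈ 14.8647
Median to hypotenuse = c/2 ≈ 14.8647/2 ≈ 7.43236

Median = 7.432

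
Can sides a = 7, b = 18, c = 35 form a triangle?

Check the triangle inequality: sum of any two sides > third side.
a + b vs c: 7 + 18 = 25 ≤ 35  ✗
a + c vs b: 7 + 35 = 42 > 18  ✓
b + c vs a: 18 + 35 = 53 > 7  ✓

No: 7 + 18 = 25 is not > 35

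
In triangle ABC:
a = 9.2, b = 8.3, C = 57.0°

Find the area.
Two sides and the included angle (SAS): A = ½·a·b·sin(C) = ½·9.2·8.3·sin(57.0°)
sin(57.0°) ≈ 0.838671
A ≈ ½·76.36·0.838671 = 38.18·0.838671 ≈ 32.0204

Area = 32.02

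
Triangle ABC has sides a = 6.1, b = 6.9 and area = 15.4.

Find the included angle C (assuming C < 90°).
Area = ½·a·b·sin(C)  ⇒  sin(C) = 2·Area/(a·b) = 2·15.4/(6.1·6.9) = 30.8/42.09 ≈ 0.731765
C = arcsin(0.731765) ≈ 47.0346° (taking the acute solution since C < 90°)

C = 47.03°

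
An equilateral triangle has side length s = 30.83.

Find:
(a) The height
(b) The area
(a) The height splits the triangle into two 30-60-90 halves: h = s·√3/2 = 30.83·1.73205/2 ≈ 53.3991/2 ≈ 26.6996
(b) Area = (√3/4)·s² = (√3/4)·30.83² = (√3/4)·950.4889 ≈ 0.433013·950.4889 ≈ 411.574

Height = 26.7, Area = 411.6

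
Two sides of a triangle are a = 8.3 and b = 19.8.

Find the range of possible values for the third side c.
Triangle inequality: |a − b| < c < a + b
|a − b| = |8.3 − 19.8| = 11.5
a + b = 8.3 + 19.8 = 28.1

11.5 < c < 28.1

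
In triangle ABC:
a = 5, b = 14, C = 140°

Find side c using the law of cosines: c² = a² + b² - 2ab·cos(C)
c² = 5² + 14² − 2·5·14·cos(140°)
cos(140°) ≈ -0.766044
c² ≈ 25 + 196 − 140·(-0.766044) ≈ 221 + 107.246 ≈ 328.246
c ≈ √328.246 ≈ 18.1176

c = 18.12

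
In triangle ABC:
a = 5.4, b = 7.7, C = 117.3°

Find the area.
Two sides and the included angle (SAS): A = ½·a·b·sin(C) = ½·5.4·7.7·sin(117.3°)
sin(117.3°) ≈ 0.888617
A ≈ ½·41.58·0.888617 = 20.79·0.888617 ≈ 18.4744

Area = 18.47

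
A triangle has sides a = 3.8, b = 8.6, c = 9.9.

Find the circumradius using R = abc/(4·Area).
First find the area with Heron's formula.
s = (3.8 + 8.6 + 9.9)/2 = 11.15
Area = √(s(s−a)(s−b)(s−c)) = √(11.15·7.35·2.55·1.25) ≈ √261.224 ≈ 16.1624
abc = 3.8·8.6·9.9 = 323.532
R = abc/(4·Area) ≈ 323.532/(4·16.1624) = 323.532/64.6497 ≈ 5.00439

R = 5.004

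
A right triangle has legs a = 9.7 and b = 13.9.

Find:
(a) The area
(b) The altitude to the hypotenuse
(a) The legs are perpendicular, so Area = ½·a·b = ½·9.7·13.9 = ½·134.83 = 67.415
(b) Hypotenuse c = √(a² + b²) = √(94.09 + 193.21) = √287.3 ≈ 16.9499
    Area = ½·c·h_c  ⇒  h_c = 2·Area/c = 134.83/16.9499 ≈ 7.95461

Area = 67.415, h_c = 7.955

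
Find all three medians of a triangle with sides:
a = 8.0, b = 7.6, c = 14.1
Median formula: m_a = ½√(2b² + 2c² − a²) (and cyclically). a² = 64, b² = 57.76, c² = 198.81.
m_a = ½√(2·57.76 + 2·198.81 − 64) = ½√449.14 ≈ ½·21.1929 ≈ 10.5965
m_b = ½√(2·64 + 2·198.81 − 57.76) = ½√467.86 ≈ ½·21.6301 ≈ 10.815
m_c = ½√(2·64 + 2·57.76 − 198.81) = ½√44.71 ≈ ½·6.68655 ≈ 3.34328

m_a = 10.6, m_b = 10.82, m_c = 3.343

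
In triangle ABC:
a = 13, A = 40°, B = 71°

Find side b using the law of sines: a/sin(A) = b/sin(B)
a/sin(A) = b/sin(B)  ⇒  b = a·sin(B)/sin(A) = 13·sin(71°)/sin(40°)
sin(71°) ≈ 0.945519, sin(40°) ≈ 0.642788
b ≈ 13·0.945519/0.642788 ≈ 12.2917/0.642788 ≈ 19.1226

b = 19.12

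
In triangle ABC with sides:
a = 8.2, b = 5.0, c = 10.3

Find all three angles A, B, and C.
Law of cosines for each angle (a² = 67.24, b² = 25, c² = 106.09):
cos(A) = (b² + c² − a²)/(2bc) = (25 + 106.09 − 67.24)/(2·5.0·10.3) = 63.85/103 ≈ 0.619903  ⇒  A ≈ 51.691°
cos(B) = (a² + c² − b²)/(2ac) = (67.24 + 106.09 − 25)/(2·8.2·10.3) = 148.33/168.92 ≈ 0.878108  ⇒  B ≈ 28.585°
cos(C) = (a² + b² − c²)/(2ab) = (67.24 + 25 − 106.09)/(2·8.2·5.0) = -13.85/82 ≈ -0.168902  ⇒  C ≈ 99.724°
Check: A + B + C ≈ 180°

A = 51.69°, B = 28.59°, C = 99.72°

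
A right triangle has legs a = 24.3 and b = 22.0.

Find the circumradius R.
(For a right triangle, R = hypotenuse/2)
Hypotenuse c = √(a² + b²) = √(590.49 + 484) = √1074.49 ≈ 32.7794
R = c/2 ≈ 32.7794/2 ≈ 16.3897

R = 16.39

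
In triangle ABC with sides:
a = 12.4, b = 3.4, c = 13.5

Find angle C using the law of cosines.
c² = a² + b² − 2ab·cos(C)  ⇒  cos(C) = (a² + b² − c²)/(2ab)
cos(C) = (12.4² + 3.4² − 13.5²)/(2·12.4·3.4) = (153.76 + 11.56 − 182.25)/84.32 = -16.93/84.32 ≈ -0.200783
C = arccos(-0.200783) ≈ 101.583°

C = 101.6°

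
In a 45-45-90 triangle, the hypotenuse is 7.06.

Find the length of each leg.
In a 45-45-90 triangle hypotenuse = leg·√2, so leg = hypotenuse/√2.
Leg = 7.06/√2 ≈ 7.06/1.41421 ≈ 4.99217

Each leg = 4.992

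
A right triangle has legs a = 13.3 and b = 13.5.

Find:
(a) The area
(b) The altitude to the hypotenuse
(a) The legs are perpendicular, so Area = ½·a·b = ½·13.3·13.5 = ½·179.55 = 89.775
(b) Hypotenuse c = √(a² + b²) = √(176.89 + 182.25) = √359.14 ≈ 18.951
    Area = ½·c·h_c  ⇒  h_c = 2·Area/c = 179.55/18.951 ≈ 9.47444

Area = 89.775, h_c = 9.474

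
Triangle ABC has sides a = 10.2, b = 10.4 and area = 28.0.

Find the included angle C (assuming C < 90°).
Area = ½·a·b·sin(C)  ⇒  sin(C) = 2·Area/(a·b) = 2·28.0/(10.2·10.4) = 56/106.08 ≈ 0.527903
C = arcsin(0.527903) ≈ 31.8639° (taking the acute solution since C < 90°)

C = 31.86°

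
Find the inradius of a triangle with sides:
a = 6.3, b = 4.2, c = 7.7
r = Area/s where s is the semi-perimeter.
s = (6.3 + 4.2 + 7.7)/2 = 18.2/2 = 9.1
Area = √(s(s−a)(s−b)(s−c)) = √(9.1·2.8·4.9·1.4) ≈ √174.793 ≈ 13.2209
r ≈ 13.2209/9.1 ≈ 1.45285

r = 1.453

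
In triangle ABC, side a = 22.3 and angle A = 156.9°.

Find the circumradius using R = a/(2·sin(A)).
R = a/(2·sin(A)) = 22.3/(2·sin(156.9°))
sin(156.9°) ≈ 0.392337
R ≈ 22.3/(2·0.392337) = 22.3/0.784674 ≈ 28.4194

R = 28.42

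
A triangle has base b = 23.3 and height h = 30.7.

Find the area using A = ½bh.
A = ½·b·h = ½·23.3·30.7 = ½·715.31 = 357.655

Area = 357.655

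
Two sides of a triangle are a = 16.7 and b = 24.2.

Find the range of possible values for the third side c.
Triangle inequality: |a − b| < c < a + b
|a − b| = |16.7 − 24.2| = 7.5
a + b = 16.7 + 24.2 = 40.9

7.5 < c < 40.9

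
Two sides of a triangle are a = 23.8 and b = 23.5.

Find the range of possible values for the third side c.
Triangle inequality: |a − b| < c < a + b
|a − b| = |23.8 − 23.5| = 0.3
a + b = 23.8 + 23.5 = 47.3

0.3 < c < 47.3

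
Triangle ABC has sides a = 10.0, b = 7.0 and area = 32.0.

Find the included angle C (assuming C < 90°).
Area = ½·a·b·sin(C)  ⇒  sin(C) = 2·Area/(a·b) = 2·32.0/(10.0·7.0) = 64/70 ≈ 0.914286
C = arcsin(0.914286) ≈ 66.1045° (taking the acute solution since C < 90°)

C = 66.1°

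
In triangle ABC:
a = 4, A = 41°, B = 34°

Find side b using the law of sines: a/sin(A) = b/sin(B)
a/sin(A) = b/sin(B)  ⇒  b = a·sin(B)/sin(A) = 4·sin(34°)/sin(41°)
sin(34°) ≈ 0.559193, sin(41°) ≈ 0.656059
b ≈ 4·0.559193/0.656059 ≈ 2.23677/0.656059 ≈ 3.40941

b = 3.409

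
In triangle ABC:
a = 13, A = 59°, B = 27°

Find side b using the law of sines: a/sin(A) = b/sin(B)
a/sin(A) = b/sin(B)  ⇒  b = a·sin(B)/sin(A) = 13·sin(27°)/sin(59°)
sin(27°) ≈ 0.45399, sin(59°) ≈ 0.857167
b ≈ 13·0.45399/0.857167 ≈ 5.90188/0.857167 ≈ 6.88533

b = 6.885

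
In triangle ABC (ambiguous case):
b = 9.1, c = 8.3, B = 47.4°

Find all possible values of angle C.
b/sin(B) = c/sin(C)  ⇒  sin(C) = c·sin(B)/b = 8.3·sin(47.4°)/9.1
sin(47.4°) ≈ 0.736097
sin(C) ≈ 8.3·0.736097/9.1 ≈ 6.10961/9.1 ≈ 0.671385
Candidate 1: C₁ = arcsin(0.671385) ≈ 42.1741°  →  A = 180° − 47.4° − 42.1741° ≈ 90.4259° > 0, valid
Candidate 2: C₂ = 180° − C₁ ≈ 137.826°  →  A = 180° − 47.4° − 137.826° ≈ -5.2259° ≤ 0, not a valid triangle

C = 42.17° (one solution)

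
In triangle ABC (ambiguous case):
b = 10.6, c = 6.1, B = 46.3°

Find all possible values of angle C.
b/sin(B) = c/sin(C)  ⇒  sin(C) = c·sin(B)/b = 6.1·sin(46.3°)/10.6
sin(46.3°) ≈ 0.722967
sin(C) ≈ 6.1·0.722967/10.6 ≈ 4.4101/10.6 ≈ 0.416047
Candidate 1: C₁ = arcsin(0.416047) ≈ 24.5853°  →  A = 180° − 46.3° − 24.5853° ≈ 109.115° > 0, valid
Candidate 2: C₂ = 180° − C₁ ≈ 155.415°  →  A = 180° − 46.3° − 155.415° ≈ -21.7147° ≤ 0, not a valid triangle

C = 24.59° (one solution)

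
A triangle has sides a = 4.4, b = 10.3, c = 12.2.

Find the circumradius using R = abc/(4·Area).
First find the area with Heron's formula.
s = (4.4 + 10.3 + 12.2)/2 = 13.45
Area = √(s(s−a)(s−b)(s−c)) = √(13.45·9.05·3.15·1.25) ≈ √479.282 ≈ 21.8925
abc = 4.4·10.3·12.2 = 552.904
R = abc/(4·Area) ≈ 552.904/(4·21.8925) = 552.904/87.5701 ≈ 6.31385

R = 6.314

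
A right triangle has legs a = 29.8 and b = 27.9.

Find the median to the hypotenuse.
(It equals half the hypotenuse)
Hypotenuse c = √(a² + b²) = √(888.04 + 778.41) = √1666.45 ≈ 40.8222
Median to hypotenuse = c/2 ≈ 40.8222/2 ≈ 20.4111

Median = 20.41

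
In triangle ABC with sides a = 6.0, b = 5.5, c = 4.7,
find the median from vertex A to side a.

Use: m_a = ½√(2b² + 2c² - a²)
m_a = ½√(2·5.5² + 2·4.7² − 6.0²) = ½√(2·30.25 + 2·22.09 − 36) = ½√(60.5 + 44.18 − 36) = ½√68.68
√68.68 ≈ 8.28734, so m_a ≈ 4.14367

m_a = 4.144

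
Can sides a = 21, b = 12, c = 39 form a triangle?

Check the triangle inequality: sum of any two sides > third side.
a + b vs c: 21 + 12 = 33 ≤ 39  ✗
a + c vs b: 21 + 39 = 60 > 12  ✓
b + c vs a: 12 + 39 = 51 > 21  ✓

No: 21 + 12 = 33 is not > 39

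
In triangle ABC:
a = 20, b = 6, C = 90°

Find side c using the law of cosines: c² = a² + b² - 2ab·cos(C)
c² = 20² + 6² − 2·20·6·cos(90°)
cos(90°) ≈ 0
c² ≈ 400 + 36 − 240·(0) ≈ 436 − 0 ≈ 436
c ≈ √436 ≈ 20.8806

c = 20.88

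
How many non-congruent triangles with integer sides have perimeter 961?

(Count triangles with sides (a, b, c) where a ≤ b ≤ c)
Let a ≤ b ≤ c with a + b + c = 961. The only binding inequality is a + b > c, i.e. 961 − c > c, so c < 961/2; and c ≥ 961/3 since c is the largest side.
So 321 ≤ c ≤ 480. For each c, b runs from ⌈(961 − c)/2⌉ up to c (then a = 961 − b − c satisfies 1 ≤ a ≤ b automatically), giving c − ⌈(961 − c)/2⌉ + 1 choices.
Summing over c: 2 + 3 + 5 + 6 + … + 239 + 240  (160 terms, c = 321, …, 480) = 19360
Check (closed form: nearest integer to p²/48 for even p, (p+3)²/48 for odd p): (961+3)²/48 = 964²/48 = 929296/48 ≈ 19360.33 → 19360

19360 triangles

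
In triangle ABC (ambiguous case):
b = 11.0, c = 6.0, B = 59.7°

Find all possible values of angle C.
b/sin(B) = c/sin(C)  ⇒  sin(C) = c·sin(B)/b = 6.0·sin(59.7°)/11.0
sin(59.7°) ≈ 0.863396
sin(C) ≈ 6.0·0.863396/11.0 ≈ 5.18037/11.0 ≈ 0.470943
Candidate 1: C₁ = arcsin(0.470943) ≈ 28.0955°  →  A = 180° − 59.7° − 28.0955° ≈ 92.2045° > 0, valid
Candidate 2: C₂ = 180° − C₁ ≈ 151.904°  →  A = 180° − 59.7° − 151.904° ≈ -31.6045° ≤ 0, not a valid triangle

C = 28.1° (one solution)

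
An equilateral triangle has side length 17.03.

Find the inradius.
r = Area/s with s the semi-perimeter.
Area = (√3/4)·17.03² = (√3/4)·290.0209 ≈ 0.433013·290.0209 ≈ 125.583
s = 3·17.03/2 = 25.545
r ≈ 125.583/25.545 ≈ 4.91614
(Equivalently r = side/(2√3) = 17.03/3.4641 ≈ 4.91614.)

r = 4.916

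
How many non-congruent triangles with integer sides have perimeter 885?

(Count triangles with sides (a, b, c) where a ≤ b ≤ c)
Let a ≤ b ≤ c with a + b + c = 885. The only binding inequality is a + b > c, i.e. 885 − c > c, so c < 885/2; and c ≥ 885/3 since c is the largest side.
So 295 ≤ c ≤ 442. For each c, b runs from ⌈(885 − c)/2⌉ up to c (then a = 885 − b − c satisfies 1 ≤ a ≤ b automatically), giving c − ⌈(885 − c)/2⌉ + 1 choices.
Summing over c: 1 + 2 + 4 + 5 + … + 220 + 221  (148 terms, c = 295, …, 442) = 16428
Check (closed form: nearest integer to p²/48 for even p, (p+3)²/48 for odd p): (885+3)²/48 = 888²/48 = 788544/48 ≈ 16428.00 → 16428

16428 triangles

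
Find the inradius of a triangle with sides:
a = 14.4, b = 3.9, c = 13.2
r = Area/s where s is the semi-perimeter.
s = (14.4 + 3.9 + 13.2)/2 = 31.5/2 = 15.75
Area = √(s(s−a)(s−b)(s−c)) = √(15.75·1.35·11.85·2.55) ≈ √642.5 ≈ 25.3476
r ≈ 25.3476/15.75 ≈ 1.60937

r = 1.609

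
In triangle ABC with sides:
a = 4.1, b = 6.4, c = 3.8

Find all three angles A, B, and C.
Law of cosines for each angle (a² = 16.81, b² = 40.96, c² = 14.44):
cos(A) = (b² + c² − a²)/(2bc) = (40.96 + 14.44 − 16.81)/(2·6.4·3.8) = 38.59/48.64 ≈ 0.79338  ⇒  A ≈ 37.4975°
cos(B) = (a² + c² − b²)/(2ac) = (16.81 + 14.44 − 40.96)/(2·4.1·3.8) = -9.71/31.16 ≈ -0.311617  ⇒  B ≈ 108.157°
cos(C) = (a² + b² − c²)/(2ab) = (16.81 + 40.96 − 14.44)/(2·4.1·6.4) = 43.33/52.48 ≈ 0.825648  ⇒  C ≈ 34.3458°
Check: A + B + C ≈ 180°

A = 37.5°, B = 108.2°, C = 34.35°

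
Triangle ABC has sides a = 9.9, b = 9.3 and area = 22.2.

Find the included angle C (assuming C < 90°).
Area = ½·a·b·sin(C)  ⇒  sin(C) = 2·Area/(a·b) = 2·22.2/(9.9·9.3) = 44.4/92.07 ≈ 0.482242
C = arcsin(0.482242) ≈ 28.8319° (taking the acute solution since C < 90°)

C = 28.83°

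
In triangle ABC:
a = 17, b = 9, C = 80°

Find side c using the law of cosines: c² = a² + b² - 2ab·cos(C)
c² = 17² + 9² − 2·17·9·cos(80°)
cos(80°) ≈ 0.173648
c² ≈ 289 + 81 − 306·(0.173648) ≈ 370 − 53.1363 ≈ 316.864
c ≈ √316.864 ≈ 17.8007

c = 17.8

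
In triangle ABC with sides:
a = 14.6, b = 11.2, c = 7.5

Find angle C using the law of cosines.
c² = a² + b² − 2ab·cos(C)  ⇒  cos(C) = (a² + b² − c²)/(2ab)
cos(C) = (14.6² + 11.2² − 7.5²)/(2·14.6·11.2) = (213.16 + 125.44 − 56.25)/327.04 = 282.35/327.04 ≈ 0.86335
C = arccos(0.86335) ≈ 30.3052°

C = 30.31°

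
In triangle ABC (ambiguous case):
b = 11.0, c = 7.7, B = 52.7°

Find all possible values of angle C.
b/sin(B) = c/sin(C)  ⇒  sin(C) = c·sin(B)/b = 7.7·sin(52.7°)/11.0
sin(52.7°) ≈ 0.795473
sin(C) ≈ 7.7·0.795473/11.0 ≈ 6.12515/11.0 ≈ 0.556831
Candidate 1: C₁ = arcsin(0.556831) ≈ 33.837°  →  A = 180° − 52.7° − 33.837° ≈ 93.463° > 0, valid
Candidate 2: C₂ = 180° − C₁ ≈ 146.163°  →  A = 180° − 52.7° − 146.163° ≈ -18.863° ≤ 0, not a valid triangle

C = 33.84° (one solution)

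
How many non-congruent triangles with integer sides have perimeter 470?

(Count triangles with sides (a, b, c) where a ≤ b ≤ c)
Let a ≤ b ≤ c with a + b + c = 470. The only binding inequality is a + b > c, i.e. 470 − c > c, so c < 470/2; and c ≥ 470/3 since c is the largest side.
So 157 ≤ c ≤ 234. For each c, b runs from ⌈(470 − c)/2⌉ up to c (then a = 470 − b − c satisfies 1 ≤ a ≤ b automatically), giving c − ⌈(470 − c)/2⌉ + 1 choices.
Summing over c: 1 + 3 + 4 + 6 + … + 115 + 117  (78 terms, c = 157, …, 234) = 4602
Check (closed form: nearest integer to p²/48 for even p, (p+3)²/48 for odd p): 470²/48 = 220900/48 ≈ 4602.08 → 4602

4602 triangles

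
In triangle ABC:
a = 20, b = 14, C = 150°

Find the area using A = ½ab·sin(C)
A = ½·a·b·sin(C) = ½·20·14·sin(150°)
sin(150°) ≈ 0.5
A ≈ ½·280·0.5 = 140·0.5 ≈ 70

Area = 70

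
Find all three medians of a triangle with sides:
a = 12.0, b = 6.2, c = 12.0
Median formula: m_a = ½√(2b² + 2c² − a²) (and cyclically). a² = 144, b² = 38.44, c² = 144.
m_a = ½√(2·38.44 + 2·144 − 144) = ½√220.88 ≈ ½·14.862 ≈ 7.43102
m_b = ½√(2·144 + 2·144 − 38.44) = ½√537.56 ≈ ½·23.1853 ≈ 11.5927
m_c = ½√(2·144 + 2·38.44 − 144) = ½√220.88 ≈ ½·14.862 ≈ 7.43102

m_a = 7.431, m_b = 11.59, m_c = 7.431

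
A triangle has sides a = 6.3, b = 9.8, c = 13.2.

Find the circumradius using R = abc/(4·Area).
First find the area with Heron's formula.
s = (6.3 + 9.8 + 13.2)/2 = 14.65
Area = √(s(s−a)(s−b)(s−c)) = √(14.65·8.35·4.85·1.45) ≈ √860.268 ≈ 29.3303
abc = 6.3·9.8·13.2 = 814.968
R = abc/(4·Area) ≈ 814.968/(4·29.3303) = 814.968/117.321 ≈ 6.94646

R = 6.946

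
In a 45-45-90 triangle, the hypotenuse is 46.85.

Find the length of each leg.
In a 45-45-90 triangle hypotenuse = leg·√2, so leg = hypotenuse/√2.
Leg = 46.85/√2 ≈ 46.85/1.41421 ≈ 33.128

Each leg = 33.13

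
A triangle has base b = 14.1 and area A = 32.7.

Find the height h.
A = ½·b·h  ⇒  h = 2A/b = 2·32.7/14.1 = 65.4/14.1 ≈ 4.6383

h = 4.638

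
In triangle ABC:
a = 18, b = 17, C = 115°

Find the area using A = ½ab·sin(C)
A = ½·a·b·sin(C) = ½·18·17·sin(115°)
sin(115°) ≈ 0.906308
A ≈ ½·306·0.906308 = 153·0.906308 ≈ 138.665

Area = 138.7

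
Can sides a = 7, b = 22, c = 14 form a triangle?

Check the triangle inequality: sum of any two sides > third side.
a + b vs c: 7 + 22 = 29 > 14  ✓
a + c vs b: 7 + 14 = 21 ≤ 22  ✗
b + c vs a: 22 + 14 = 36 > 7  ✓

No: 7 + 14 = 21 is not > 22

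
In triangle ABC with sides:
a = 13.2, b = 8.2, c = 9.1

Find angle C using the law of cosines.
c² = a² + b² − 2ab·cos(C)  ⇒  cos(C) = (a² + b² − c²)/(2ab)
cos(C) = (13.2² + 8.2² − 9.1²)/(2·13.2·8.2) = (174.24 + 67.24 − 82.81)/216.48 = 158.67/216.48 ≈ 0.732955
C = arccos(0.732955) ≈ 42.8653°

C = 42.87°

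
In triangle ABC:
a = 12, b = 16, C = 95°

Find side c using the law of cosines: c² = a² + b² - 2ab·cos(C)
c² = 12² + 16² − 2·12·16·cos(95°)
cos(95°) ≈ -0.0871557
c² ≈ 144 + 256 − 384·(-0.0871557) ≈ 400 + 33.4678 ≈ 433.468
c ≈ √433.468 ≈ 20.8199

c = 20.82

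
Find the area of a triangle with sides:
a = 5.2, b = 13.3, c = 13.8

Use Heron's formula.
s = (5.2 + 13.3 + 13.8)/2 = 32.3/2 = 16.15
s − a = 10.95, s − b = 2.85, s − c = 2.35
s(s−a)(s−b)(s−c) = 16.15·10.95·2.85·2.35 ≈ 1184.4
Area = √1184.4 ≈ 34.4152

Area = 34.42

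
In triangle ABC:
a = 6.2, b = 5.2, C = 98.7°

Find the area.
Two sides and the included angle (SAS): A = ½·a·b·sin(C) = ½·6.2·5.2·sin(98.7°)
sin(98.7°) ≈ 0.988494
A ≈ ½·32.24·0.988494 = 16.12·0.988494 ≈ 15.9345

Area = 15.93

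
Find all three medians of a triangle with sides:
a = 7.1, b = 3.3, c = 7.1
Median formula: m_a = ½√(2b² + 2c² − a²) (and cyclically). a² = 50.41, b² = 10.89, c² = 50.41.
m_a = ½√(2·10.89 + 2·50.41 − 50.41) = ½√72.19 ≈ ½·8.49647 ≈ 4.24823
m_b = ½√(2·50.41 + 2·50.41 − 10.89) = ½√190.75 ≈ ½·13.8112 ≈ 6.90561
m_c = ½√(2·50.41 + 2·10.89 − 50.41) = ½√72.19 ≈ ½·8.49647 ≈ 4.24823

m_a = 4.248, m_b = 6.906, m_c = 4.248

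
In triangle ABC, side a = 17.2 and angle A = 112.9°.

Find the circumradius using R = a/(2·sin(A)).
R = a/(2·sin(A)) = 17.2/(2·sin(112.9°))
sin(112.9°) ≈ 0.921185
R ≈ 17.2/(2·0.921185) = 17.2/1.84237 ≈ 9.3358

R = 9.336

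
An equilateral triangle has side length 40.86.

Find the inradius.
r = Area/s with s the semi-perimeter.
Area = (√3/4)·40.86² = (√3/4)·1669.5396 ≈ 0.433013·1669.5396 ≈ 722.932
s = 3·40.86/2 = 61.29
r ≈ 722.932/61.29 ≈ 11.7953
(Equivalently r = side/(2√3) = 40.86/3.4641 ≈ 11.7953.)

r = 11.8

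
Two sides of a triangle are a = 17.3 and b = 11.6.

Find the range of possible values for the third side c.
Triangle inequality: |a − b| < c < a + b
|a − b| = |17.3 − 11.6| = 5.7
a + b = 17.3 + 11.6 = 28.9

5.7 < c < 28.9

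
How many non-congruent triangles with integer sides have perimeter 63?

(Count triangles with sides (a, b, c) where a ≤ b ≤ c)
Let a ≤ b ≤ c with a + b + c = 63. The only binding inequality is a + b > c, i.e. 63 − c > c, so c < 63/2; and c ≥ 63/3 since c is the largest side.
So 21 ≤ c ≤ 31. For each c, b runs from ⌈(63 − c)/2⌉ up to c (then a = 63 − b − c satisfies 1 ≤ a ≤ b automatically), giving c − ⌈(63 − c)/2⌉ + 1 choices.
Summing over c: 1 + 2 + 4 + 5 + 7 + 8 + 10 + 11 + 13 + 14 + 16 = 91
Check (closed form: nearest integer to p²/48 for even p, (p+3)²/48 for odd p): (63+3)²/48 = 66²/48 = 4356/48 ≈ 90.75 → 91

91 triangles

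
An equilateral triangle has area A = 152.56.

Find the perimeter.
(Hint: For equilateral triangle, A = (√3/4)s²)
A = (√3/4)s²  ⇒  s² = 4A/√3 = 4·152.56/√3 = 610.24/1.73205 ≈ 352.322
s ≈ √352.322 ≈ 18.7702
Perimeter = 3s ≈ 3·18.7702 ≈ 56.3107

Perimeter = 56.31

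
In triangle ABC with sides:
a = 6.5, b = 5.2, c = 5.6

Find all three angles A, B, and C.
Law of cosines for each angle (a² = 42.25, b² = 27.04, c² = 31.36):
cos(A) = (b² + c² − a²)/(2bc) = (27.04 + 31.36 − 42.25)/(2·5.2·5.6) = 16.15/58.24 ≈ 0.277301  ⇒  A ≈ 73.9008°
cos(B) = (a² + c² − b²)/(2ac) = (42.25 + 31.36 − 27.04)/(2·6.5·5.6) = 46.57/72.8 ≈ 0.639698  ⇒  B ≈ 50.2307°
cos(C) = (a² + b² − c²)/(2ab) = (42.25 + 27.04 − 31.36)/(2·6.5·5.2) = 37.93/67.6 ≈ 0.561095  ⇒  C ≈ 55.8685°
Check: A + B + C ≈ 180°

A = 73.9°, B = 50.23°, C = 55.87°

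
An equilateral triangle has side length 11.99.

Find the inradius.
r = Area/s with s the semi-perimeter.
Area = (√3/4)·11.99² = (√3/4)·143.7601 ≈ 0.433013·143.7601 ≈ 62.2499
s = 3·11.99/2 = 17.985
r ≈ 62.2499/17.985 ≈ 3.46121
(Equivalently r = side/(2√3) = 11.99/3.4641 ≈ 3.46121.)

r = 3.461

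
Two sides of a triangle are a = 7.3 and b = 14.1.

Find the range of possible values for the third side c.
Triangle inequality: |a − b| < c < a + b
|a − b| = |7.3 − 14.1| = 6.8
a + b = 7.3 + 14.1 = 21.4

6.8 < c < 21.4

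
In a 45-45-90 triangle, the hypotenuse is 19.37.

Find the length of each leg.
In a 45-45-90 triangle hypotenuse = leg·√2, so leg = hypotenuse/√2.
Leg = 19.37/√2 ≈ 19.37/1.41421 ≈ 13.6967

Each leg = 13.7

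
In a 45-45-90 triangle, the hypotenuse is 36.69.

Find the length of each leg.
In a 45-45-90 triangle hypotenuse = leg·√2, so leg = hypotenuse/√2.
Leg = 36.69/√2 ≈ 36.69/1.41421 ≈ 25.9437

Each leg = 25.94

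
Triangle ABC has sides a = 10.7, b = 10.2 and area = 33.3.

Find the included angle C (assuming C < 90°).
Area = ½·a·b·sin(C)  ⇒  sin(C) = 2·Area/(a·b) = 2·33.3/(10.7·10.2) = 66.6/109.14 ≈ 0.610225
C = arcsin(0.610225) ≈ 37.6058° (taking the acute solution since C < 90°)

C = 37.61°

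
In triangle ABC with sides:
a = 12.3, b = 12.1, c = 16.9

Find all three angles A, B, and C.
Law of cosines for each angle (a² = 151.29, b² = 146.41, c² = 285.61):
cos(A) = (b² + c² − a²)/(2bc) = (146.41 + 285.61 − 151.29)/(2·12.1·16.9) = 280.73/408.98 ≈ 0.686415  ⇒  A ≈ 46.653°
cos(B) = (a² + c² − b²)/(2ac) = (151.29 + 285.61 − 146.41)/(2·12.3·16.9) = 290.49/415.74 ≈ 0.69873  ⇒  B ≈ 45.6748°
cos(C) = (a² + b² − c²)/(2ab) = (151.29 + 146.41 − 285.61)/(2·12.3·12.1) = 12.09/297.66 ≈ 0.0406168  ⇒  C ≈ 87.6722°
Check: A + B + C ≈ 180°

A = 46.65°, B = 45.67°, C = 87.67°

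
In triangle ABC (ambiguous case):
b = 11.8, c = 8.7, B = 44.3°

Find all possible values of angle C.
b/sin(B) = c/sin(C)  ⇒  sin(C) = c·sin(B)/b = 8.7·sin(44.3°)/11.8
sin(44.3°) ≈ 0.698415
sin(C) ≈ 8.7·0.698415/11.8 ≈ 6.07621/11.8 ≈ 0.514933
Candidate 1: C₁ = arcsin(0.514933) ≈ 30.993°  →  A = 180° − 44.3° − 30.993° ≈ 104.707° > 0, valid
Candidate 2: C₂ = 180° − C₁ ≈ 149.007°  →  A = 180° − 44.3° − 149.007° ≈ -13.307° ≤ 0, not a valid triangle

C = 30.99° (one solution)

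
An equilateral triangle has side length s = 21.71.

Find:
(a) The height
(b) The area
(a) The height splits the triangle into two 30-60-90 halves: h = s·√3/2 = 21.71·1.73205/2 ≈ 37.6028/2 ≈ 18.8014
(b) Area = (√3/4)·s² = (√3/4)·21.71² = (√3/4)·471.3241 ≈ 0.433013·471.3241 ≈ 204.089

Height = 18.8, Area = 204.1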